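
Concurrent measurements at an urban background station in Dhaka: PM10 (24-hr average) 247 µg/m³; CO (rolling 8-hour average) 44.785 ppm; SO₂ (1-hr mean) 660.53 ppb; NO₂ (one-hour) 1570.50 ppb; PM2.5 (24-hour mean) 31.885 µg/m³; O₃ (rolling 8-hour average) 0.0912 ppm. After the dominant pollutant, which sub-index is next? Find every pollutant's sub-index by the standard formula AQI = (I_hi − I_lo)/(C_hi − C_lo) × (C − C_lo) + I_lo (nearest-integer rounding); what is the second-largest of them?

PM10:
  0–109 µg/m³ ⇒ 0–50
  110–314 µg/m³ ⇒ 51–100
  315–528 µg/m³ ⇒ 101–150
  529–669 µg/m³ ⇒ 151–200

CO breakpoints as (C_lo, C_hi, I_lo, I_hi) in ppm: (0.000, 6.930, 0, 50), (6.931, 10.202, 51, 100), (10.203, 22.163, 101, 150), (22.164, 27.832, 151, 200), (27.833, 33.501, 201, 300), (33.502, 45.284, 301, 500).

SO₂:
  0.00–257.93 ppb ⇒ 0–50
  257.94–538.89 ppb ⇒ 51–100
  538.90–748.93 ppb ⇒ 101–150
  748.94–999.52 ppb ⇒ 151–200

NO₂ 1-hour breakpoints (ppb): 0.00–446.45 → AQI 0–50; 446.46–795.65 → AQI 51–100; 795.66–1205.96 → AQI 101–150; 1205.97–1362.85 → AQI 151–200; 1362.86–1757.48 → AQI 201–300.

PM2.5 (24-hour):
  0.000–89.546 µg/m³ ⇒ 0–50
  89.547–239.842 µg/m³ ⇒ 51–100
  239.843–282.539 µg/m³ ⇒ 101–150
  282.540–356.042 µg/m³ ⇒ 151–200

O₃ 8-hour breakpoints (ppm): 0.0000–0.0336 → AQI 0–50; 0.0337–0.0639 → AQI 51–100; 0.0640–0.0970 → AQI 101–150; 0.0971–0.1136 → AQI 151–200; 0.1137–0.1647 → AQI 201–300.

253

PM10: row 110–314 (AQI 51–100). (100−51)·(247−110)/(314−110) + 51 = 49·137/204 + 51 ≈ 83.91 → 84.
CO: 44.785 lies in 33.502–45.284, so I_lo=301, I_hi=500, C_lo=33.502, C_hi=45.284.
(500−301)/(45.284−33.502) × (44.785−33.502) + 301 = 199/11.782 × 11.283 + 301 ≈ 491.57 → 492.
SO₂ 660.53: bracket 538.90–748.93 → index 101–150; slope 49/210.03, offset 121.63.
AQI = 101 + 49/210.03·121.63 ≈ 129.38 ⇒ 129.
NO₂: 1570.50 lies in 1362.86–1757.48, so I_lo=201, I_hi=300, C_lo=1362.86, C_hi=1757.48.
(300−201)/(1757.48−1362.86) × (1570.50−1362.86) + 201 = 99/394.62 × 207.64 + 201 ≈ 253.09 → 253.
PM2.5: row 0.000–89.546 (AQI 0–50). (50−0)·(31.885−0.000)/(89.546−0.000) + 0 = 50·31.885/89.546 + 0 ≈ 17.80 → 18.
O₃ 0.0912: bracket 0.0640–0.0970 → index 101–150; slope 49/0.0330, offset 0.0272.
AQI = 101 + 49/0.0330·0.0272 ≈ 141.39 ⇒ 141.
Sub-indices: PM10→84, CO→492, SO₂→129, NO₂→253, PM2.5→18, O₃→141. Ranked high→low: 492, 253, 141, 129, 84, 18. Second-highest sub-index = 253.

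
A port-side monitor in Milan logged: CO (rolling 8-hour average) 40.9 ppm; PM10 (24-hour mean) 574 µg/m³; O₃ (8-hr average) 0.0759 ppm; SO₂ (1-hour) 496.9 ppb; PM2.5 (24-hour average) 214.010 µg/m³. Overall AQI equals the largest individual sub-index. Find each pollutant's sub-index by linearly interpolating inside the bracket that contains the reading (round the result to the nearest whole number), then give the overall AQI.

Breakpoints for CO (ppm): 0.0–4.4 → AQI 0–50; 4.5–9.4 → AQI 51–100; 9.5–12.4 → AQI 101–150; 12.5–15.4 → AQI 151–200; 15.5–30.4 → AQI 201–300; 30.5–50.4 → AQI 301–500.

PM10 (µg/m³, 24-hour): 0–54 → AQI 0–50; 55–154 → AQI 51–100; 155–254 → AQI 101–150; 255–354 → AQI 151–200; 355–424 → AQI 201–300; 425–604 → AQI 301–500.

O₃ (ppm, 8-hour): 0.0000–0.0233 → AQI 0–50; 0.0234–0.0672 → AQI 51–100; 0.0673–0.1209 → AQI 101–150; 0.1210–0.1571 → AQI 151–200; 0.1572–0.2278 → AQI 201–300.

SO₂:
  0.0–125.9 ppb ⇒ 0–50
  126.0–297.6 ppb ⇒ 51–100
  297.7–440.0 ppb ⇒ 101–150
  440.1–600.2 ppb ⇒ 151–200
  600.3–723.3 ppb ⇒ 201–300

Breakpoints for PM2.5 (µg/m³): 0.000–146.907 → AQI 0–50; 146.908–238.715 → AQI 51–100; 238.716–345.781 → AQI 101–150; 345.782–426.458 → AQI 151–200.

CO: 40.9 ∈ [30.5, 50.4] ↔ index [301, 500].
301 + (40.9−30.5)·(500−301)/(50.4−30.5) = 301 + 10.4·199/19.9 ≈ 405.00, so AQI = 405.
PM10 574: bracket 425–604 → index 301–500; slope 199/179, offset 149.
AQI = 301 + 199/179·149 ≈ 466.65 ⇒ 467.
O₃ 0.0759: bracket 0.0673–0.1209 → index 101–150; slope 49/0.0536, offset 0.0086.
AQI = 101 + 49/0.0536·0.0086 ≈ 108.86 ⇒ 109.
SO₂: 496.9 ∈ [440.1, 600.2] ↔ index [151, 200].
151 + (496.9−440.1)·(200−151)/(600.2−440.1) = 151 + 56.8·49/160.1 ≈ 168.38, so AQI = 168.
PM2.5: row 146.908–238.715 (AQI 51–100). (100−51)·(214.010−146.908)/(238.715−146.908) + 51 = 49·67.102/91.807 + 51 ≈ 86.81 → 87.
Sub-indices: CO→405, PM10→467, O₃→109, SO₂→168, PM2.5→87. Overall AQI = max = 467; dominant pollutant is PM10.
AQI 467: Hazardous.

467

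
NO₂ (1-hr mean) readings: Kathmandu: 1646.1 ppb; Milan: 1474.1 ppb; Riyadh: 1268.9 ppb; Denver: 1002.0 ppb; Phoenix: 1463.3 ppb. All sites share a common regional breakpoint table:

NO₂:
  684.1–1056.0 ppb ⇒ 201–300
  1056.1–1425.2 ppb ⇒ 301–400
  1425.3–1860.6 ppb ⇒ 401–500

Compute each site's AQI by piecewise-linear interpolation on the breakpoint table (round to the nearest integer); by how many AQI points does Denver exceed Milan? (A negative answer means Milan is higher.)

Kathmandu 1646.1: bracket 1425.3–1860.6 → index 401–500; slope 99/435.3, offset 220.8.
AQI = 401 + 99/435.3·220.8 ≈ 451.22 ⇒ 451.
Milan 1474.1: bracket 1425.3–1860.6 → index 401–500; slope 99/435.3, offset 48.8.
AQI = 401 + 99/435.3·48.8 ≈ 412.10 ⇒ 412.
Riyadh: row 1056.1–1425.2 (AQI 301–400). (400−301)·(1268.9−1056.1)/(1425.2−1056.1) + 301 = 99·212.8/369.1 + 301 ≈ 358.08 → 358.
Denver: 1002.0 lies in 684.1–1056.0, so I_lo=201, I_hi=300, C_lo=684.1, C_hi=1056.0.
(300−201)/(1056.0−684.1) × (1002.0−684.1) + 201 = 99/371.9 × 317.9 + 201 ≈ 285.63 → 286.
Phoenix 1463.3: bracket 1425.3–1860.6 → index 401–500; slope 99/435.3, offset 38.0.
AQI = 401 + 99/435.3·38.0 ≈ 409.64 ⇒ 410.
AQIs: Kathmandu=451, Milan=412, Riyadh=358, Denver=286, Phoenix=410. Denver (286) − Milan (412) = -126.

-126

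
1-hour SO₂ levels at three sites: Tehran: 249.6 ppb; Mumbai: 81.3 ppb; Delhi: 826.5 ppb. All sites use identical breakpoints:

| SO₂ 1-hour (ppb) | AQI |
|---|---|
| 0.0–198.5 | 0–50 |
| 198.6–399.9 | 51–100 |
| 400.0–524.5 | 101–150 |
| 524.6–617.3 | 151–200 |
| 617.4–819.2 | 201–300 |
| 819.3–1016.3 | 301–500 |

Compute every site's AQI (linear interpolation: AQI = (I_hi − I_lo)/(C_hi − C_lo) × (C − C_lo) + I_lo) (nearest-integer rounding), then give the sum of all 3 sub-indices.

Tehran 249.6: bracket 198.6–399.9 → index 51–100; slope 49/201.3, offset 51.0.
AQI = 51 + 49/201.3·51.0 ≈ 63.41 ⇒ 63.
Mumbai 81.3: bracket 0.0–198.5 → index 0–50; slope 50/198.5, offset 81.3.
AQI = 0 + 50/198.5·81.3 ≈ 20.48 ⇒ 20.
Delhi: 826.5 ∈ [819.3, 1016.3] ↔ index [301, 500].
301 + (826.5−819.3)·(500−301)/(1016.3−819.3) = 301 + 7.2·199/197.0 ≈ 308.27, so AQI = 308.
AQIs: Tehran=63, Mumbai=20, Delhi=308. Sum = 63 + 20 + 308 = 391.

391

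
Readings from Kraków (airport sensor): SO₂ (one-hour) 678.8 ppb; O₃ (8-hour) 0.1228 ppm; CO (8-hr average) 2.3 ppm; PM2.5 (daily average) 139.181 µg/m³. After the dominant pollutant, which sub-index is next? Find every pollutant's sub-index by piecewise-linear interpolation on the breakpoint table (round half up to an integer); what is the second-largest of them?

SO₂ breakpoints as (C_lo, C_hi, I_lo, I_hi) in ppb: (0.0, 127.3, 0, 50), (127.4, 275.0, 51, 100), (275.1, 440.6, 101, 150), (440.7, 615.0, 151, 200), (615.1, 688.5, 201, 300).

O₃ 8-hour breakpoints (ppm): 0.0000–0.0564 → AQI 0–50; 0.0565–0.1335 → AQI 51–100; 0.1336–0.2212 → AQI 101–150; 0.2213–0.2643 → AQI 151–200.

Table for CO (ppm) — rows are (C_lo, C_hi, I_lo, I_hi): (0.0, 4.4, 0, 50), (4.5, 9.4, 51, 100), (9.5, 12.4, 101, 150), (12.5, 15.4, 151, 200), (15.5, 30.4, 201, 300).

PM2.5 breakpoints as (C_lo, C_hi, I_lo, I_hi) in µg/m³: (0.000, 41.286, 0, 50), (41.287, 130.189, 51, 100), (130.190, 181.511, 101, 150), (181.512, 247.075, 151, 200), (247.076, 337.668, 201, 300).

SO₂: 678.8 lies in 615.1–688.5, so I_lo=201, I_hi=300, C_lo=615.1, C_hi=688.5.
(300−201)/(688.5−615.1) × (678.8−615.1) + 201 = 99/73.4 × 63.7 + 201 ≈ 286.92 → 287.
O₃: row 0.0565–0.1335 (AQI 51–100). (100−51)·(0.1228−0.0565)/(0.1335−0.0565) + 51 = 49·0.0663/0.0770 + 51 ≈ 93.19 → 93.
CO: row 0.0–4.4 (AQI 0–50). (50−0)·(2.3−0.0)/(4.4−0.0) + 0 = 50·2.3/4.4 + 0 ≈ 26.14 → 26.
PM2.5: 139.181 lies in 130.190–181.511, so I_lo=101, I_hi=150, C_lo=130.190, C_hi=181.511.
(150−101)/(181.511−130.190) × (139.181−130.190) + 101 = 49/51.321 × 8.991 + 101 ≈ 109.58 → 110.
Sub-indices: SO₂→287, O₃→93, CO→26, PM2.5→110. Ranked high→low: 287, 110, 93, 26. Second-highest sub-index = 110.

110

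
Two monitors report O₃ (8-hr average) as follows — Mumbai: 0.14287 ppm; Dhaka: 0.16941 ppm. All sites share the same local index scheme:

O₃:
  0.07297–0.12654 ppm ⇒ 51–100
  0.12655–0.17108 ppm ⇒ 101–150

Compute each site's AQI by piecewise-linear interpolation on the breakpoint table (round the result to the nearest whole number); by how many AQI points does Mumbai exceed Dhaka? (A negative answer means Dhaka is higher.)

Mumbai: 0.14287 ∈ [0.12655, 0.17108] ↔ index [101, 150].
101 + (0.14287−0.12655)·(150−101)/(0.17108−0.12655) = 101 + 0.01632·49/0.04453 ≈ 118.96, so AQI = 119.
Dhaka: 0.16941 lies in 0.12655–0.17108, so I_lo=101, I_hi=150, C_lo=0.12655, C_hi=0.17108.
(150−101)/(0.17108−0.12655) × (0.16941−0.12655) + 101 = 49/0.04453 × 0.04286 + 101 ≈ 148.16 → 148.
AQIs: Mumbai=119, Dhaka=148. Mumbai (119) − Dhaka (148) = -29.

-29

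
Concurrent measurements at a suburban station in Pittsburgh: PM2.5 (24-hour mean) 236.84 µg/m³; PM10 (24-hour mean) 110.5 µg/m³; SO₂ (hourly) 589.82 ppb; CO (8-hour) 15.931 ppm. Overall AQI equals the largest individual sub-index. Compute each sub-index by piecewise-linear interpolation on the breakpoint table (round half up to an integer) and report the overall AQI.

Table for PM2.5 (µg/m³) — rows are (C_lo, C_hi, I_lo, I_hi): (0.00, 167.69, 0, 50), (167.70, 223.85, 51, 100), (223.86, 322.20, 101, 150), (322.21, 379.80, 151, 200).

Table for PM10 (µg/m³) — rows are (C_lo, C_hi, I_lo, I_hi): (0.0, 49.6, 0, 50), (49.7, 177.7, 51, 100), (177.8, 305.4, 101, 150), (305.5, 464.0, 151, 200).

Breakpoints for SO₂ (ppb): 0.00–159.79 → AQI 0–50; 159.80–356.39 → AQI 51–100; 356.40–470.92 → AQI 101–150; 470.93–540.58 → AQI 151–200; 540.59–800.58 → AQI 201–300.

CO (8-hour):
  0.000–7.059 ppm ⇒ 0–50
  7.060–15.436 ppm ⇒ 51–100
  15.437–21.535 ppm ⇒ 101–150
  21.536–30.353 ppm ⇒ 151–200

PM2.5: 236.84 lies in 223.86–322.20, so I_lo=101, I_hi=150, C_lo=223.86, C_hi=322.20.
(150−101)/(322.20−223.86) × (236.84−223.86) + 101 = 49/98.34 × 12.98 + 101 ≈ 107.47 → 107.
PM10: 110.5 ∈ [49.7, 177.7] ↔ index [51, 100].
51 + (110.5−49.7)·(100−51)/(177.7−49.7) = 51 + 60.8·49/128.0 ≈ 74.28, so AQI = 74.
SO₂: row 540.59–800.58 (AQI 201–300). (300−201)·(589.82−540.59)/(800.58−540.59) + 201 = 99·49.23/259.99 + 201 ≈ 219.75 → 220.
CO: 15.931 lies in 15.437–21.535, so I_lo=101, I_hi=150, C_lo=15.437, C_hi=21.535.
(150−101)/(21.535−15.437) × (15.931−15.437) + 101 = 49/6.098 × 0.494 + 101 ≈ 104.97 → 105.
Sub-indices: PM2.5→107, PM10→74, SO₂→220, CO→105. Overall AQI = max = 220; dominant pollutant is SO₂.
AQI 220: Very Unhealthy.

220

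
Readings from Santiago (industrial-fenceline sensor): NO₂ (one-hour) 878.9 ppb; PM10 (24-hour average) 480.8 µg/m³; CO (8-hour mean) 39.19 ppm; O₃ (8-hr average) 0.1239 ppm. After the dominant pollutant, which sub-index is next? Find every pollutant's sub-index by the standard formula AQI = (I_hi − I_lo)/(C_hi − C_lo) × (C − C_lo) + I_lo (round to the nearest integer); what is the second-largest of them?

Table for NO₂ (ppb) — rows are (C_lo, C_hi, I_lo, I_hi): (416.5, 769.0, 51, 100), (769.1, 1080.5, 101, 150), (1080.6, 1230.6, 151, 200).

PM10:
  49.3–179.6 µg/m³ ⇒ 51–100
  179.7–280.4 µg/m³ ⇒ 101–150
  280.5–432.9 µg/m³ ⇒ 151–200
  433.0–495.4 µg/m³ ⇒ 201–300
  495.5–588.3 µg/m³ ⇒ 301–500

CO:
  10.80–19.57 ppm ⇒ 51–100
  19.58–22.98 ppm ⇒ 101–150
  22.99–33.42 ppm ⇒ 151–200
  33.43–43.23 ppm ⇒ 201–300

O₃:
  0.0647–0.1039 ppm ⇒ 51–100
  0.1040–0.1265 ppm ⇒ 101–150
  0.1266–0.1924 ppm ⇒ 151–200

NO₂ 878.9: bracket 769.1–1080.5 → index 101–150; slope 49/311.4, offset 109.8.
AQI = 101 + 49/311.4·109.8 ≈ 118.28 ⇒ 118.
PM10: row 433.0–495.4 (AQI 201–300). (300−201)·(480.8−433.0)/(495.4−433.0) + 201 = 99·47.8/62.4 + 201 ≈ 276.84 → 277.
CO: row 33.43–43.23 (AQI 201–300). (300−201)·(39.19−33.43)/(43.23−33.43) + 201 = 99·5.76/9.80 + 201 ≈ 259.19 → 259.
O₃ 0.1239: bracket 0.1040–0.1265 → index 101–150; slope 49/0.0225, offset 0.0199.
AQI = 101 + 49/0.0225·0.0199 ≈ 144.34 ⇒ 144.
Sub-indices: NO₂→118, PM10→277, CO→259, O₃→144. Ranked high→low: 277, 259, 144, 118. Second-highest sub-index = 259.

259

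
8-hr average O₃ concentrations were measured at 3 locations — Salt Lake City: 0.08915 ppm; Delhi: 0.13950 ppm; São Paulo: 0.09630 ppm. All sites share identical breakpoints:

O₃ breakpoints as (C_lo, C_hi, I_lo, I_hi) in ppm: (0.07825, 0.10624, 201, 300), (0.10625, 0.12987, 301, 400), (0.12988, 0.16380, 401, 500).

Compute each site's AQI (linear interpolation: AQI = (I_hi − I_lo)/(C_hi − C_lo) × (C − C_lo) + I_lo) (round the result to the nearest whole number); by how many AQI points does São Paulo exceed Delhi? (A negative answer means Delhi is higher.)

-164

Salt Lake City: 0.08915 ∈ [0.07825, 0.10624] ↔ index [201, 300].
201 + (0.08915−0.07825)·(300−201)/(0.10624−0.07825) = 201 + 0.01090·99/0.02799 ≈ 239.55, so AQI = 240.
Delhi: 0.13950 lies in 0.12988–0.16380, so I_lo=401, I_hi=500, C_lo=0.12988, C_hi=0.16380.
(500−401)/(0.16380−0.12988) × (0.13950−0.12988) + 401 = 99/0.03392 × 0.00962 + 401 ≈ 429.08 → 429.
São Paulo: 0.09630 lies in 0.07825–0.10624, so I_lo=201, I_hi=300, C_lo=0.07825, C_hi=0.10624.
(300−201)/(0.10624−0.07825) × (0.09630−0.07825) + 201 = 99/0.02799 × 0.01805 + 201 ≈ 264.84 → 265.
AQIs: Salt Lake City=240, Delhi=429, São Paulo=265. São Paulo (265) − Delhi (429) = -164.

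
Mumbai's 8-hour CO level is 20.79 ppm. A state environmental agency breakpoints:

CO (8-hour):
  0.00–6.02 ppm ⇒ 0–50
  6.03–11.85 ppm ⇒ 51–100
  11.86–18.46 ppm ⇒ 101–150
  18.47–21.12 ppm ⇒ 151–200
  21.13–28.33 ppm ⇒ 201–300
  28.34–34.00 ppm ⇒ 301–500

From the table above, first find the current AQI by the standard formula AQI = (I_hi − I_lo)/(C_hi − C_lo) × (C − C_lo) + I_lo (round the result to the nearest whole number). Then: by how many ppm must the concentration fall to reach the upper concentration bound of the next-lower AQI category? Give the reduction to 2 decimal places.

2.33

CO: 20.79 lies in 18.47–21.12, so I_lo=151, I_hi=200, C_lo=18.47, C_hi=21.12.
(200−151)/(21.12−18.47) × (20.79−18.47) + 151 = 49/2.65 × 2.32 + 151 ≈ 193.90 → 194.
Current AQI 194 is in the Unhealthy range (151–200). The next-lower category tops out at AQI 150, whose upper concentration bound is 18.46 ppm.
Reduction needed = 20.79 − 18.46 = 2.33 ppm.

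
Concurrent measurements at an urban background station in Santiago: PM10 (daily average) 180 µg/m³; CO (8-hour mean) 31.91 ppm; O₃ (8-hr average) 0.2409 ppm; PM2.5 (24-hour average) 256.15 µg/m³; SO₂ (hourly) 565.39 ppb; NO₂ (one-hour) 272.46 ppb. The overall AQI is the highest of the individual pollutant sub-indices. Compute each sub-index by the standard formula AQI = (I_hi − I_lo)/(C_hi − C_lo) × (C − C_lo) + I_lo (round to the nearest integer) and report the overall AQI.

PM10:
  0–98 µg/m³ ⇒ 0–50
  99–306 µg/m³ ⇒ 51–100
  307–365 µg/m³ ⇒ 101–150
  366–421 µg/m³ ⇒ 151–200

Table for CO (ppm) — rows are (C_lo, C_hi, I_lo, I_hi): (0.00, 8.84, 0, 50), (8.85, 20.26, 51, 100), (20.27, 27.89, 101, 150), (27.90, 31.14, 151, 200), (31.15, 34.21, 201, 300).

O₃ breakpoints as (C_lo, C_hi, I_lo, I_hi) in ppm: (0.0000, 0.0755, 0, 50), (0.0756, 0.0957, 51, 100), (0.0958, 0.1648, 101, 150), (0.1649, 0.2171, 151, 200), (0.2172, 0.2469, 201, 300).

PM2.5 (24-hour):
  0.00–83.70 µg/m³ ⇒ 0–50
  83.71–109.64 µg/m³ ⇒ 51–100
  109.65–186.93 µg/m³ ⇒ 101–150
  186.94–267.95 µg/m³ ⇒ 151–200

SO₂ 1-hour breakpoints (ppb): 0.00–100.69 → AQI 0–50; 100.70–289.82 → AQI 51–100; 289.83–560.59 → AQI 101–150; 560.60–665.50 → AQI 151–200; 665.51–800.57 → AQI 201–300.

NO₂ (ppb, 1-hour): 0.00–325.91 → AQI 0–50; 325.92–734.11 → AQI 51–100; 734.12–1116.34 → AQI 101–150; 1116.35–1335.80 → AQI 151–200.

280

PM10: 180 ∈ [99, 306] ↔ index [51, 100].
51 + (180−99)·(100−51)/(306−99) = 51 + 81·49/207 ≈ 70.17, so AQI = 70.
CO 31.91: bracket 31.15–34.21 → index 201–300; slope 99/3.06, offset 0.76.
AQI = 201 + 99/3.06·0.76 ≈ 225.59 ⇒ 226.
O₃: row 0.2172–0.2469 (AQI 201–300). (300−201)·(0.2409−0.2172)/(0.2469−0.2172) + 201 = 99·0.0237/0.0297 + 201 ≈ 280.00 → 280.
PM2.5 256.15: bracket 186.94–267.95 → index 151–200; slope 49/81.01, offset 69.21.
AQI = 151 + 49/81.01·69.21 ≈ 192.86 ⇒ 193.
SO₂: 565.39 lies in 560.60–665.50, so I_lo=151, I_hi=200, C_lo=560.60, C_hi=665.50.
(200−151)/(665.50−560.60) × (565.39−560.60) + 151 = 49/104.90 × 4.79 + 151 ≈ 153.24 → 153.
NO₂: 272.46 lies in 0.00–325.91, so I_lo=0, I_hi=50, C_lo=0.00, C_hi=325.91.
(50−0)/(325.91−0.00) × (272.46−0.00) + 0 = 50/325.91 × 272.46 + 0 ≈ 41.80 → 42.
Sub-indices: PM10→70, CO→226, O₃→280, PM2.5→193, SO₂→153, NO₂→42. Overall AQI = max = 280; dominant pollutant is O₃.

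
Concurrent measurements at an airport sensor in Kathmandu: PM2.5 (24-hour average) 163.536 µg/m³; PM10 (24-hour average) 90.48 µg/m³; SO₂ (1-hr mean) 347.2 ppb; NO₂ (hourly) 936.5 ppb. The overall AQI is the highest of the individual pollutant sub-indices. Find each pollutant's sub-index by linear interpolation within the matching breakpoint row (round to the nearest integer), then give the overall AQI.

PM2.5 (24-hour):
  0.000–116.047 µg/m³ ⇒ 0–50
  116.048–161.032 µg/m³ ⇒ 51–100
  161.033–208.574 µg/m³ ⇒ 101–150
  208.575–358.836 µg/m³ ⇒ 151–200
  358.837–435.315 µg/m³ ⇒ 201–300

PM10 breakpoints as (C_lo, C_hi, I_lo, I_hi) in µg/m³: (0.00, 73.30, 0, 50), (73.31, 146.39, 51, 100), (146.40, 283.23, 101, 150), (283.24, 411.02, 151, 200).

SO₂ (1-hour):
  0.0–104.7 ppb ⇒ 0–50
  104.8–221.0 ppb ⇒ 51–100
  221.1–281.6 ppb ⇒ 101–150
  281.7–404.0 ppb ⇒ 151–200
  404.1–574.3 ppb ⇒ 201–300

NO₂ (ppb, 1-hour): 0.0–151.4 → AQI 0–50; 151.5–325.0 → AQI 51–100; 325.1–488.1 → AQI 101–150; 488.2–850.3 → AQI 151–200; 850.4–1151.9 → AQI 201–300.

229

PM2.5 163.536: bracket 161.033–208.574 → index 101–150; slope 49/47.541, offset 2.503.
AQI = 101 + 49/47.541·2.503 ≈ 103.58 ⇒ 104.
PM10: 90.48 lies in 73.31–146.39, so I_lo=51, I_hi=100, C_lo=73.31, C_hi=146.39.
(100−51)/(146.39−73.31) × (90.48−73.31) + 51 = 49/73.08 × 17.17 + 51 ≈ 62.51 → 63.
SO₂: row 281.7–404.0 (AQI 151–200). (200−151)·(347.2−281.7)/(404.0−281.7) + 151 = 49·65.5/122.3 + 151 ≈ 177.24 → 177.
NO₂: row 850.4–1151.9 (AQI 201–300). (300−201)·(936.5−850.4)/(1151.9−850.4) + 201 = 99·86.1/301.5 + 201 ≈ 229.27 → 229.
Sub-indices: PM2.5→104, PM10→63, SO₂→177, NO₂→229. Overall AQI = max = 229; dominant pollutant is NO₂.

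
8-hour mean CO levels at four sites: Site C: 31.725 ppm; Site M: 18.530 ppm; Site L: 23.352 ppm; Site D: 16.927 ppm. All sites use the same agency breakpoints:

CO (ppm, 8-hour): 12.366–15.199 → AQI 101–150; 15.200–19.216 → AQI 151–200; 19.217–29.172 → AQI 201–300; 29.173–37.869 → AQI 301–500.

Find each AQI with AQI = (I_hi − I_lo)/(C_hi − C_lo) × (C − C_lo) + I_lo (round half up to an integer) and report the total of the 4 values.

Site C: 31.725 ∈ [29.173, 37.869] ↔ index [301, 500].
301 + (31.725−29.173)·(500−301)/(37.869−29.173) = 301 + 2.552·199/8.696 ≈ 359.40, so AQI = 359.
Site M: 18.530 lies in 15.200–19.216, so I_lo=151, I_hi=200, C_lo=15.200, C_hi=19.216.
(200−151)/(19.216−15.200) × (18.530−15.200) + 151 = 49/4.016 × 3.330 + 151 ≈ 191.63 → 192.
Site L: row 19.217–29.172 (AQI 201–300). (300−201)·(23.352−19.217)/(29.172−19.217) + 201 = 99·4.135/9.955 + 201 ≈ 242.12 → 242.
Site D: row 15.200–19.216 (AQI 151–200). (200−151)·(16.927−15.200)/(19.216−15.200) + 151 = 49·1.727/4.016 + 151 ≈ 172.07 → 172.
AQIs: Site C=359, Site M=192, Site L=242, Site D=172. Sum = 359 + 192 + 242 + 172 = 965.

965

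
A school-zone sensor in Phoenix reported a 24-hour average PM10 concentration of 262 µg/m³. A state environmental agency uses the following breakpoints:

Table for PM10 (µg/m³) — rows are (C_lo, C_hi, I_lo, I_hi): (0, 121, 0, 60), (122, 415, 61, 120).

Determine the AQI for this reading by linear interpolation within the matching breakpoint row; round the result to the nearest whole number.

89

PM10: row 122–415 (AQI 61–120). (120−61)·(262−122)/(415−122) + 61 = 59·140/293 + 61 ≈ 89.19 → 89.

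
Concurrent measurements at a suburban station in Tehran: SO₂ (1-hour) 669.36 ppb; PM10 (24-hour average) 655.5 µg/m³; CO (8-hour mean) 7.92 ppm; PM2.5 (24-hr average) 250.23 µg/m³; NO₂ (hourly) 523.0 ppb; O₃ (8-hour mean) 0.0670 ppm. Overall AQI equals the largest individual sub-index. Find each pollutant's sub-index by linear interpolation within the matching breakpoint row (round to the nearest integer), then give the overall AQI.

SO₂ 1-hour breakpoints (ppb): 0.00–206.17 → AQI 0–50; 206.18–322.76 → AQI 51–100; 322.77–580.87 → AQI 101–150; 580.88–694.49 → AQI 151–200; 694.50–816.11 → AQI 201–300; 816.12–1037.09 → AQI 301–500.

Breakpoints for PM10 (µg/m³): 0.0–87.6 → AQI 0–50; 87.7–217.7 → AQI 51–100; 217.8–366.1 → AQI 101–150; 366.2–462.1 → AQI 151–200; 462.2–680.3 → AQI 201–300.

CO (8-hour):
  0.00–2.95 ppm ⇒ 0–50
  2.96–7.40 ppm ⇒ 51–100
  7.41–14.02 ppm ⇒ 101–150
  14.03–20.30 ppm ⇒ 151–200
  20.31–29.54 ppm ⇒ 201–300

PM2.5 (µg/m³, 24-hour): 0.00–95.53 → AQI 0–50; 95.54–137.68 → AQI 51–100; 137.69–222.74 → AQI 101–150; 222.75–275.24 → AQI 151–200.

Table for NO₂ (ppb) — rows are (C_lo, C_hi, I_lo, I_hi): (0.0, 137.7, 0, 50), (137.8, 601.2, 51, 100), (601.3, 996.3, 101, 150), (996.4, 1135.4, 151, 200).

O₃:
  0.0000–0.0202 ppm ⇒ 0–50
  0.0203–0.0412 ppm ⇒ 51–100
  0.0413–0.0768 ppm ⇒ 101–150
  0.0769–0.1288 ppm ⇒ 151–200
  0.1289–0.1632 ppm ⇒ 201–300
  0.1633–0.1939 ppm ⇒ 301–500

SO₂ 669.36: bracket 580.88–694.49 → index 151–200; slope 49/113.61, offset 88.48.
AQI = 151 + 49/113.61·88.48 ≈ 189.16 ⇒ 189.
PM10: row 462.2–680.3 (AQI 201–300). (300−201)·(655.5−462.2)/(680.3−462.2) + 201 = 99·193.3/218.1 + 201 ≈ 288.74 → 289.
CO 7.92: bracket 7.41–14.02 → index 101–150; slope 49/6.61, offset 0.51.
AQI = 101 + 49/6.61·0.51 ≈ 104.78 ⇒ 105.
PM2.5: row 222.75–275.24 (AQI 151–200). (200−151)·(250.23−222.75)/(275.24−222.75) + 151 = 49·27.48/52.49 + 151 ≈ 176.65 → 177.
NO₂: row 137.8–601.2 (AQI 51–100). (100−51)·(523.0−137.8)/(601.2−137.8) + 51 = 49·385.2/463.4 + 51 ≈ 91.73 → 92.
O₃: row 0.0413–0.0768 (AQI 101–150). (150−101)·(0.0670−0.0413)/(0.0768−0.0413) + 101 = 49·0.0257/0.0355 + 101 ≈ 136.47 → 136.
Sub-indices: SO₂→189, PM10→289, CO→105, PM2.5→177, NO₂→92, O₃→136. Overall AQI = max = 289; dominant pollutant is PM10.

289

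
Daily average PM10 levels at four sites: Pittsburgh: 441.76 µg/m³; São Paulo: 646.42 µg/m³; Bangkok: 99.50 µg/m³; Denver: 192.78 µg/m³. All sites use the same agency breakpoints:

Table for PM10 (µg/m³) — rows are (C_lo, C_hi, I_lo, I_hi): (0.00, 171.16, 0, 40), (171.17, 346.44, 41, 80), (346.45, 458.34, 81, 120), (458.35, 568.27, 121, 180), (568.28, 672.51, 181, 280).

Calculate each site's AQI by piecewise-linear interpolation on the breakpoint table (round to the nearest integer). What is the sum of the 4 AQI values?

Pittsburgh 441.76: bracket 346.45–458.34 → index 81–120; slope 39/111.89, offset 95.31.
AQI = 81 + 39/111.89·95.31 ≈ 114.22 ⇒ 114.
São Paulo: row 568.28–672.51 (AQI 181–280). (280−181)·(646.42−568.28)/(672.51−568.28) + 181 = 99·78.14/104.23 + 181 ≈ 255.22 → 255.
Bangkok 99.50: bracket 0.00–171.16 → index 0–40; slope 40/171.16, offset 99.50.
AQI = 0 + 40/171.16·99.50 ≈ 23.25 ⇒ 23.
Denver 192.78: bracket 171.17–346.44 → index 41–80; slope 39/175.27, offset 21.61.
AQI = 41 + 39/175.27·21.61 ≈ 45.81 ⇒ 46.
AQIs: Pittsburgh=114, São Paulo=255, Bangkok=23, Denver=46. Sum = 114 + 255 + 23 + 46 = 438.

438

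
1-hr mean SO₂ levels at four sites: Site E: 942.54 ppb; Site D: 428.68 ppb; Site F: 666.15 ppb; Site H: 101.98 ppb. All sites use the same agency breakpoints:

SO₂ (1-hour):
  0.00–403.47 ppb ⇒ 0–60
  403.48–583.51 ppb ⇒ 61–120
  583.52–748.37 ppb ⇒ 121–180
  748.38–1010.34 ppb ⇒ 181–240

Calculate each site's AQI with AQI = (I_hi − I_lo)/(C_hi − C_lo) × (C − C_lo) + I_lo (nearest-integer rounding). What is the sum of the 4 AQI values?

Site E: 942.54 ∈ [748.38, 1010.34] ↔ index [181, 240].
181 + (942.54−748.38)·(240−181)/(1010.34−748.38) = 181 + 194.16·59/261.96 ≈ 224.73, so AQI = 225.
Site D: 428.68 lies in 403.48–583.51, so I_lo=61, I_hi=120, C_lo=403.48, C_hi=583.51.
(120−61)/(583.51−403.48) × (428.68−403.48) + 61 = 59/180.03 × 25.20 + 61 ≈ 69.26 → 69.
Site F: 666.15 ∈ [583.52, 748.37] ↔ index [121, 180].
121 + (666.15−583.52)·(180−121)/(748.37−583.52) = 121 + 82.63·59/164.85 ≈ 150.57, so AQI = 151.
Site H: 101.98 ∈ [0.00, 403.47] ↔ index [0, 60].
0 + (101.98−0.00)·(60−0)/(403.47−0.00) = 0 + 101.98·60/403.47 ≈ 15.17, so AQI = 15.
AQIs: Site E=225, Site D=69, Site F=151, Site H=15. Sum = 225 + 69 + 151 + 15 = 460.

460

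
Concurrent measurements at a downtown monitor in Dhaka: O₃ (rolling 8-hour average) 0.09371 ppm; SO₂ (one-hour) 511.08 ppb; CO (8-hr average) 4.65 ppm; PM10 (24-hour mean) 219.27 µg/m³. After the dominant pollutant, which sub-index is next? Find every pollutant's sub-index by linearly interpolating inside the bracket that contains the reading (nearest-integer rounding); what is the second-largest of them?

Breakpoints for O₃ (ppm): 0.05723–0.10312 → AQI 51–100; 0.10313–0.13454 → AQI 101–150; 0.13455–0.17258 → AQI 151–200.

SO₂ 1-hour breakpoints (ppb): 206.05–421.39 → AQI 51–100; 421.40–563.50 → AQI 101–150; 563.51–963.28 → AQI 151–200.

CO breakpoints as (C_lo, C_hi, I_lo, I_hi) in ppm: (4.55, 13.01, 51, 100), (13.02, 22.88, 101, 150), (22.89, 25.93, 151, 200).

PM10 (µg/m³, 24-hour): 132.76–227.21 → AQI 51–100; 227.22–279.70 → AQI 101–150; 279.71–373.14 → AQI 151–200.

O₃ 0.09371: bracket 0.05723–0.10312 → index 51–100; slope 49/0.04589, offset 0.03648.
AQI = 51 + 49/0.04589·0.03648 ≈ 89.95 ⇒ 90.
SO₂: row 421.40–563.50 (AQI 101–150). (150−101)·(511.08−421.40)/(563.50−421.40) + 101 = 49·89.68/142.10 + 101 ≈ 131.92 → 132.
CO: 4.65 lies in 4.55–13.01, so I_lo=51, I_hi=100, C_lo=4.55, C_hi=13.01.
(100−51)/(13.01−4.55) × (4.65−4.55) + 51 = 49/8.46 × 0.10 + 51 ≈ 51.58 → 52.
PM10: 219.27 lies in 132.76–227.21, so I_lo=51, I_hi=100, C_lo=132.76, C_hi=227.21.
(100−51)/(227.21−132.76) × (219.27−132.76) + 51 = 49/94.45 × 86.51 + 51 ≈ 95.88 → 96.
Sub-indices: O₃→90, SO₂→132, CO→52, PM10→96. Ranked high→low: 132, 96, 90, 52. Second-highest sub-index = 96.

96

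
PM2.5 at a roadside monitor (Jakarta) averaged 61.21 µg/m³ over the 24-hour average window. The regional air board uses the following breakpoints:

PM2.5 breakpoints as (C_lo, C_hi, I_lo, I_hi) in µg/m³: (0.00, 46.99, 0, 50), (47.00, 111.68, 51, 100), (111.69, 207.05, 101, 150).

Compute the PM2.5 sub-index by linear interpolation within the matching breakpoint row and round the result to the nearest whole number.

62

PM2.5: 61.21 ∈ [47.00, 111.68] ↔ index [51, 100].
51 + (61.21−47.00)·(100−51)/(111.68−47.00) = 51 + 14.21·49/64.68 ≈ 61.77, so AQI = 62.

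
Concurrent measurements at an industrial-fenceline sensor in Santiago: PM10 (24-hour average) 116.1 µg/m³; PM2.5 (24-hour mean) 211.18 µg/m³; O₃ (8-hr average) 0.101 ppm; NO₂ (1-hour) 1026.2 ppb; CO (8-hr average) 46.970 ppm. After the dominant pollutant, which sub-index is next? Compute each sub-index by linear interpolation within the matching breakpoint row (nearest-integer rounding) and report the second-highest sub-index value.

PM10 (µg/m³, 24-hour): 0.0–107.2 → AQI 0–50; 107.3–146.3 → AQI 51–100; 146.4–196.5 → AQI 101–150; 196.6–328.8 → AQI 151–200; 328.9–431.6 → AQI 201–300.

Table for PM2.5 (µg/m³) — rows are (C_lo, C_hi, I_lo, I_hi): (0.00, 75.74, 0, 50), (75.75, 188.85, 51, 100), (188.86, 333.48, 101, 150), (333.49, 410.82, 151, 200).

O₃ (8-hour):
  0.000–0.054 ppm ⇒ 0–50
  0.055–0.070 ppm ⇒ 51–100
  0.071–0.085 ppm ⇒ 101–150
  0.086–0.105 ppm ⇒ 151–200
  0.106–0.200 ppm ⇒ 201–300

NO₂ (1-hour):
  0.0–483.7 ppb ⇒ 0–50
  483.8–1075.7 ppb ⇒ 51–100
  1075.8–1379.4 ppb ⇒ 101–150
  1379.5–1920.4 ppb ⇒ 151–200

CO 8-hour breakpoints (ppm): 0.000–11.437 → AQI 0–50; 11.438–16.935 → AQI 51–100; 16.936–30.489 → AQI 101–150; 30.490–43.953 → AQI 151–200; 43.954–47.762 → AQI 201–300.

PM10: 116.1 lies in 107.3–146.3, so I_lo=51, I_hi=100, C_lo=107.3, C_hi=146.3.
(100−51)/(146.3−107.3) × (116.1−107.3) + 51 = 49/39.0 × 8.8 + 51 ≈ 62.06 → 62.
PM2.5: 211.18 ∈ [188.86, 333.48] ↔ index [101, 150].
101 + (211.18−188.86)·(150−101)/(333.48−188.86) = 101 + 22.32·49/144.62 ≈ 108.56, so AQI = 109.
O₃ 0.101: bracket 0.086–0.105 → index 151–200; slope 49/0.019, offset 0.015.
AQI = 151 + 49/0.019·0.015 ≈ 189.68 ⇒ 190.
NO₂: row 483.8–1075.7 (AQI 51–100). (100−51)·(1026.2−483.8)/(1075.7−483.8) + 51 = 49·542.4/591.9 + 51 ≈ 95.90 → 96.
CO: row 43.954–47.762 (AQI 201–300). (300−201)·(46.970−43.954)/(47.762−43.954) + 201 = 99·3.016/3.808 + 201 ≈ 279.41 → 279.
Sub-indices: PM10→62, PM2.5→109, O₃→190, NO₂→96, CO→279. Ranked high→low: 279, 190, 109, 96, 62. Second-highest sub-index = 190.

190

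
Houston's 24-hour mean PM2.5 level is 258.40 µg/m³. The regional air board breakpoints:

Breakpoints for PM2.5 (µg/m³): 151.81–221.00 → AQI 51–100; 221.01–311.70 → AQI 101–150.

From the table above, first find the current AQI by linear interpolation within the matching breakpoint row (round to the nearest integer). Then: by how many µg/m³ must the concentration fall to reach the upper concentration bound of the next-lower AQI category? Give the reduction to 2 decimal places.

PM2.5 258.40: bracket 221.01–311.70 → index 101–150; slope 49/90.69, offset 37.39.
AQI = 101 + 49/90.69·37.39 ≈ 121.20 ⇒ 121.
Current AQI 121 is in the Unhealthy for Sensitive Groups range (101–150). The next-lower category tops out at AQI 100, whose upper concentration bound is 221.00 µg/m³.
Reduction needed = 258.40 − 221.00 = 37.40 µg/m³.

37.40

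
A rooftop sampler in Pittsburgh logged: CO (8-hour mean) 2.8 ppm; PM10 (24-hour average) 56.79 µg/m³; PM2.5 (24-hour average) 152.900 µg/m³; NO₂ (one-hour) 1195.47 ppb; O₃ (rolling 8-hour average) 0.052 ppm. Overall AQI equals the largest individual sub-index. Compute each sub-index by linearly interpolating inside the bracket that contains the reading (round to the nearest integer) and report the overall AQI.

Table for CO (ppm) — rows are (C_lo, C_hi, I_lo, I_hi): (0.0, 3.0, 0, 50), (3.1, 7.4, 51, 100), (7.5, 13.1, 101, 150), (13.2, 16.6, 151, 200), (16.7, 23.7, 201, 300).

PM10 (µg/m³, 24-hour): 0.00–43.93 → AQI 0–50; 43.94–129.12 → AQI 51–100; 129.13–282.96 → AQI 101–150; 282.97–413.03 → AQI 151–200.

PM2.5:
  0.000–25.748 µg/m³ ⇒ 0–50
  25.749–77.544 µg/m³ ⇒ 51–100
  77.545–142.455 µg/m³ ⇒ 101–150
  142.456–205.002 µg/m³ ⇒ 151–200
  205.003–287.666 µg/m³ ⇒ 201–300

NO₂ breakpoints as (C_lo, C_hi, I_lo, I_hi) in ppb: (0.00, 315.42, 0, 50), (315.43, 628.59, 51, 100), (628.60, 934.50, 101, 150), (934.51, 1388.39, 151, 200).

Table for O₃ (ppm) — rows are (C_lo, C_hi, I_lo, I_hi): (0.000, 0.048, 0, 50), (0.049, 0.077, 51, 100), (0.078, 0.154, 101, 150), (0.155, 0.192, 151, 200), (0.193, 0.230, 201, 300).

CO: row 0.0–3.0 (AQI 0–50). (50−0)·(2.8−0.0)/(3.0−0.0) + 0 = 50·2.8/3.0 + 0 ≈ 46.67 → 47.
PM10 56.79: bracket 43.94–129.12 → index 51–100; slope 49/85.18, offset 12.85.
AQI = 51 + 49/85.18·12.85 ≈ 58.39 ⇒ 58.
PM2.5: row 142.456–205.002 (AQI 151–200). (200−151)·(152.900−142.456)/(205.002−142.456) + 151 = 49·10.444/62.546 + 151 ≈ 159.18 → 159.
NO₂ 1195.47: bracket 934.51–1388.39 → index 151–200; slope 49/453.88, offset 260.96.
AQI = 151 + 49/453.88·260.96 ≈ 179.17 ⇒ 179.
O₃: row 0.049–0.077 (AQI 51–100). (100−51)·(0.052−0.049)/(0.077−0.049) + 51 = 49·0.003/0.028 + 51 ≈ 56.25 → 56.
Sub-indices: CO→47, PM10→58, PM2.5→159, NO₂→179, O₃→56. Overall AQI = max = 179; dominant pollutant is NO₂.
AQI 179: Unhealthy.

179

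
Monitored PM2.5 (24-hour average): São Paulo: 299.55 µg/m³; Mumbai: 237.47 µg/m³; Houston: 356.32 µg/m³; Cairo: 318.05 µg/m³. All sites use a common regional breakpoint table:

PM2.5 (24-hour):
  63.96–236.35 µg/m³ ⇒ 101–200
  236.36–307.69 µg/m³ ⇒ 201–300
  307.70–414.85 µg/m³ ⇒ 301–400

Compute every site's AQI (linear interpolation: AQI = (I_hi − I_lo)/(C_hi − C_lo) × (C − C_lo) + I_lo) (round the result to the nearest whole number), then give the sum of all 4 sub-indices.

São Paulo: 299.55 ∈ [236.36, 307.69] ↔ index [201, 300].
201 + (299.55−236.36)·(300−201)/(307.69−236.36) = 201 + 63.19·99/71.33 ≈ 288.70, so AQI = 289.
Mumbai: 237.47 ∈ [236.36, 307.69] ↔ index [201, 300].
201 + (237.47−236.36)·(300−201)/(307.69−236.36) = 201 + 1.11·99/71.33 ≈ 202.54, so AQI = 203.
Houston: 356.32 lies in 307.70–414.85, so I_lo=301, I_hi=400, C_lo=307.70, C_hi=414.85.
(400−301)/(414.85−307.70) × (356.32−307.70) + 301 = 99/107.15 × 48.62 + 301 ≈ 345.92 → 346.
Cairo: 318.05 ∈ [307.70, 414.85] ↔ index [301, 400].
301 + (318.05−307.70)·(400−301)/(414.85−307.70) = 301 + 10.35·99/107.15 ≈ 310.56, so AQI = 311.
AQIs: São Paulo=289, Mumbai=203, Houston=346, Cairo=311. Sum = 289 + 203 + 346 + 311 = 1149.

1149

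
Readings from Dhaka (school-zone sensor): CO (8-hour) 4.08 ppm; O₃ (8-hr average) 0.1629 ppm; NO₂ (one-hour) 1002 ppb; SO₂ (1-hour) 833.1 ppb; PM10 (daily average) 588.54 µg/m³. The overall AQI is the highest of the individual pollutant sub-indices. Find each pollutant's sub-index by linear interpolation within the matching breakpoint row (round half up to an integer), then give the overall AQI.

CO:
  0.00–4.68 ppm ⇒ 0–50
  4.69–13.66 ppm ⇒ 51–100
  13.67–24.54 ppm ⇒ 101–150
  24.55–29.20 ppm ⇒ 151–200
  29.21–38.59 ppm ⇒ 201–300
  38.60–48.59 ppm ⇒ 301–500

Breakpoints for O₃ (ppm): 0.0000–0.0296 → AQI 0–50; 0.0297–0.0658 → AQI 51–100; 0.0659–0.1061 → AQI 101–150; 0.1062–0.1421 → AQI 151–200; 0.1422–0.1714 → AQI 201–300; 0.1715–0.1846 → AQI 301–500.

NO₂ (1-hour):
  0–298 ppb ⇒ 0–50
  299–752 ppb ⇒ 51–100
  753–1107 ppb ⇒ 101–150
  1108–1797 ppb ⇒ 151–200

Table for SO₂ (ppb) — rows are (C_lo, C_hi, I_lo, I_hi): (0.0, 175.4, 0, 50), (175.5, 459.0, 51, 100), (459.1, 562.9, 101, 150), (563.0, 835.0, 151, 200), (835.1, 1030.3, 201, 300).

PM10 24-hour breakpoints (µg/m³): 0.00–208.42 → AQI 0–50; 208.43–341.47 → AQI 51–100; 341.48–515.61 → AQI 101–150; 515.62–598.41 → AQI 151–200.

CO: 4.08 lies in 0.00–4.68, so I_lo=0, I_hi=50, C_lo=0.00, C_hi=4.68.
(50−0)/(4.68−0.00) × (4.08−0.00) + 0 = 50/4.68 × 4.08 + 0 ≈ 43.59 → 44.
O₃: 0.1629 lies in 0.1422–0.1714, so I_lo=201, I_hi=300, C_lo=0.1422, C_hi=0.1714.
(300−201)/(0.1714−0.1422) × (0.1629−0.1422) + 201 = 99/0.0292 × 0.0207 + 201 ≈ 271.18 → 271.
NO₂ 1002: bracket 753–1107 → index 101–150; slope 49/354, offset 249.
AQI = 101 + 49/354·249 ≈ 135.47 ⇒ 135.
SO₂ 833.1: bracket 563.0–835.0 → index 151–200; slope 49/272.0, offset 270.1.
AQI = 151 + 49/272.0·270.1 ≈ 199.66 ⇒ 200.
PM10: row 515.62–598.41 (AQI 151–200). (200−151)·(588.54−515.62)/(598.41−515.62) + 151 = 49·72.92/82.79 + 151 ≈ 194.16 → 194.
Sub-indices: CO→44, O₃→271, NO₂→135, SO₂→200, PM10→194. Overall AQI = max = 271; dominant pollutant is O₃.
AQI 271: Very Unhealthy.

271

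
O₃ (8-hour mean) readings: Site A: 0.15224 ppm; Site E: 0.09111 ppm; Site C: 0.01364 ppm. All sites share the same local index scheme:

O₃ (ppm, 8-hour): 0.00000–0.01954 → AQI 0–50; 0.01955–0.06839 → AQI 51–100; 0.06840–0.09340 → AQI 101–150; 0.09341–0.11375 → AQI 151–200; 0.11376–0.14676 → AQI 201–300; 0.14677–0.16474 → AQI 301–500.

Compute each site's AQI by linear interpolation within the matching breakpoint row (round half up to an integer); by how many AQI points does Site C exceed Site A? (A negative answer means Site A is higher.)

-327

Site A 0.15224: bracket 0.14677–0.16474 → index 301–500; slope 199/0.01797, offset 0.00547.
AQI = 301 + 199/0.01797·0.00547 ≈ 361.57 ⇒ 362.
Site E 0.09111: bracket 0.06840–0.09340 → index 101–150; slope 49/0.02500, offset 0.02271.
AQI = 101 + 49/0.02500·0.02271 ≈ 145.51 ⇒ 146.
Site C: 0.01364 lies in 0.00000–0.01954, so I_lo=0, I_hi=50, C_lo=0.00000, C_hi=0.01954.
(50−0)/(0.01954−0.00000) × (0.01364−0.00000) + 0 = 50/0.01954 × 0.01364 + 0 ≈ 34.90 → 35.
AQIs: Site A=362, Site E=146, Site C=35. Site C (35) − Site A (362) = -327.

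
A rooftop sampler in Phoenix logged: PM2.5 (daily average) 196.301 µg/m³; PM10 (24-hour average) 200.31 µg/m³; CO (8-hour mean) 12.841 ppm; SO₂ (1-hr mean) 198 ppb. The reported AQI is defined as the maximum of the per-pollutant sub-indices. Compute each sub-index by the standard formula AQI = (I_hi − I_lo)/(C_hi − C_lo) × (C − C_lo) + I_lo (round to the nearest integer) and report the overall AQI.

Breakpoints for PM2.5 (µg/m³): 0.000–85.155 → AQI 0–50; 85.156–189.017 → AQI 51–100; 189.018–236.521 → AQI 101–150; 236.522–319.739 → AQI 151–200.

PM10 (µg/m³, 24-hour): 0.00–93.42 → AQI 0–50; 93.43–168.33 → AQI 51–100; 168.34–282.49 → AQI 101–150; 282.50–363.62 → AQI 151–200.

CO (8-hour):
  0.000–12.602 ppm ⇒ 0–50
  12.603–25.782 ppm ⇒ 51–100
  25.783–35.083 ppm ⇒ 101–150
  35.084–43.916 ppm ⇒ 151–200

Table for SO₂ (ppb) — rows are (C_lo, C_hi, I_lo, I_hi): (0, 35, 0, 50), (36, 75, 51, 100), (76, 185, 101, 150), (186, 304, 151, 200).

PM2.5 196.301: bracket 189.018–236.521 → index 101–150; slope 49/47.503, offset 7.283.
AQI = 101 + 49/47.503·7.283 ≈ 108.51 ⇒ 109.
PM10 200.31: bracket 168.34–282.49 → index 101–150; slope 49/114.15, offset 31.97.
AQI = 101 + 49/114.15·31.97 ≈ 114.72 ⇒ 115.
CO: 12.841 lies in 12.603–25.782, so I_lo=51, I_hi=100, C_lo=12.603, C_hi=25.782.
(100−51)/(25.782−12.603) × (12.841−12.603) + 51 = 49/13.179 × 0.238 + 51 ≈ 51.88 → 52.
SO₂: row 186–304 (AQI 151–200). (200−151)·(198−186)/(304−186) + 151 = 49·12/118 + 151 ≈ 155.98 → 156.
Sub-indices: PM2.5→109, PM10→115, CO→52, SO₂→156. Overall AQI = max = 156; dominant pollutant is SO₂.
AQI 156: Unhealthy.

156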